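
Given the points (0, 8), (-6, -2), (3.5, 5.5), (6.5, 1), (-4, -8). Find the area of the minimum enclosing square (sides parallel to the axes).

The bounding box has width 12.5 and height 16.
An axis-aligned square enclosing the set must have side ≥ max(width, height).
So the minimum side is max(12.5, 16) = 16.
Area = 16² = 256.

256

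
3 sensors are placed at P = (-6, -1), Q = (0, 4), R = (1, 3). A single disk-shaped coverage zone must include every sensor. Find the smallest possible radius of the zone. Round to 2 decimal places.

4.03

Side lengths²: PQ² = 61, PR² = 65, QR² = 2.
Since PR² = 65 ≥ 61 + 2 = 63, the angle opposite PR is not acute, so the smallest enclosing circle has PR as diameter.
Centre = midpoint of PR = (-2.5, 1), r² = 65/4 = 16.25.
r = √(16.25) ≈ 4.03.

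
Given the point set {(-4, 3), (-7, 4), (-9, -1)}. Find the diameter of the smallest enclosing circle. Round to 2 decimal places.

Call the three points A, B, C in the order given.
Side lengths²: AB² = 10, AC² = 41, BC² = 29.
Since AC² = 41 ≥ 29 + 10 = 39, the angle opposite AC is not acute, so the smallest enclosing circle has AC as diameter.
Centre = midpoint of AC = (-6.5, 1), r² = 41/4 = 10.25.
Diameter = 2r = 2√(10.25) ≈ 6.40.

6.40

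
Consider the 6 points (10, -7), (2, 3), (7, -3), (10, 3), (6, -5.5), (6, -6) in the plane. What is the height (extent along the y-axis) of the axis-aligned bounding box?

10

max y = 3, min y = -7, so height = 10.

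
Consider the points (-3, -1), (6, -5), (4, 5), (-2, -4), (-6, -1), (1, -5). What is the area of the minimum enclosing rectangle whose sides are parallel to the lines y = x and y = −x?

In coordinates u = x + y, v = x − y the rectangle is axis-aligned; the map (x,y)→(u,v) scales areas by 2.
u-values: -4, 1, 9, -6, -7, -4; range = 9 − (-7) = 16.
v-values: -2, 11, -1, 2, -5, 6; range = 11 − (-5) = 16.
Area = (16 × 16) / 2 = 128.

128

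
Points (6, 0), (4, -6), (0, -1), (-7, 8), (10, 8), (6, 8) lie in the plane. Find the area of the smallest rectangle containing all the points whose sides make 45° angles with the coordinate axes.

In coordinates u = x + y, v = x − y the rectangle is axis-aligned; the map (x,y)→(u,v) scales areas by 2.
u-values: 6, -2, -1, 1, 18, 14; range = 18 − (-2) = 20.
v-values: 6, 10, 1, -15, 2, -2; range = 10 − (-15) = 25.
Area = (20 × 25) / 2 = 250.

250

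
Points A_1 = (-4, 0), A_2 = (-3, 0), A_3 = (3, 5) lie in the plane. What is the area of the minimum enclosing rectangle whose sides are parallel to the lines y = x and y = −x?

In coordinates u = x + y, v = x − y the rectangle is axis-aligned; the map (x,y)→(u,v) scales areas by 2.
u-values: -4, -3, 8; range = 8 − (-4) = 12.
v-values: -4, -3, -2; range = -2 − (-4) = 2.
Area = (12 × 2) / 2 = 12.

12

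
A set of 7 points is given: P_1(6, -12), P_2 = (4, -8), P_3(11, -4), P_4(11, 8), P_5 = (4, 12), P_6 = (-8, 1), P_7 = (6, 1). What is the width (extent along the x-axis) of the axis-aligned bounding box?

19

max x = 11, min x = -8, so width = 19.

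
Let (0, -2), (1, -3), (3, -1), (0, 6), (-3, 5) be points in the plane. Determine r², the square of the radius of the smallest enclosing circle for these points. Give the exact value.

By Welzl's lemma the MEC is supported by two points (diametrically opposite) or three points (on a circumcircle).
The minimum enclosing circle is determined by three boundary points: (1, -3), (0, 6), (-3, 5).
Their circumcentre is (-1/7, 10/7) with r² = 1025/49.
The farthest remaining point (3, -1) is at distance² 773/49 ≤ 1025/49.

1025/49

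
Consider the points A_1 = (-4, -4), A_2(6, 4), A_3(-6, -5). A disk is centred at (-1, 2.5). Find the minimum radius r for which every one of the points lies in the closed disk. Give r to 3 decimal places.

9.014

The required radius is the distance from (-1, 2.5) to the farthest point.
Squared distances: 51.25, 51.25, 81.25.
Maximum is 81.25, attained at A_3.
r = √(81.25) ≈ 9.014.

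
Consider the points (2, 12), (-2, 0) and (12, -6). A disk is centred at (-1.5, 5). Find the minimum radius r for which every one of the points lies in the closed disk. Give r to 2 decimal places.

17.41

The required radius is the distance from (-1.5, 5) to the farthest point.
Squared distances: 61.25, 25.25, 303.25.
Maximum is 303.25, attained at (12, -6).
r = √(303.25) ≈ 17.41.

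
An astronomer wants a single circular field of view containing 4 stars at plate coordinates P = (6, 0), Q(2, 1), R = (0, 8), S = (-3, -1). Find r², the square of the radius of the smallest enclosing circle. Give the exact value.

5125/169

By Welzl's lemma the MEC is supported by two points (diametrically opposite) or three points (on a circumcircle).
The minimum enclosing circle is determined by three boundary points: P, R, S.
Their circumcentre is (15/13, 34/13) with r² = 5125/169.
The farthest remaining point Q is at distance² 562/169 ≤ 5125/169.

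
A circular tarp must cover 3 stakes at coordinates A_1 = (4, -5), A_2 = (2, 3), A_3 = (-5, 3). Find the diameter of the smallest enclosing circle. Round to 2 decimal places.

12.04

Side lengths²: A_1A_2² = 68, A_1A_3² = 145, A_2A_3² = 49.
Since A_1A_3² = 145 ≥ 68 + 49 = 117, the angle opposite A_1A_3 is not acute, so the smallest enclosing circle has A_1A_3 as diameter.
Centre = midpoint of A_1A_3 = (-0.5, -1), r² = 145/4 = 36.25.
Diameter = 2r = 2√(36.25) ≈ 12.04.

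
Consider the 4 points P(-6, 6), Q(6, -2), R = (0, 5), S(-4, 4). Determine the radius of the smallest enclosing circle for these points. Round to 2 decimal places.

7.21

By Welzl's lemma the MEC is supported by two points (diametrically opposite) or three points (on a circumcircle).
The farthest pair is P–Q with squared distance 208. The circle on this segment as diameter has centre (0, 2) and r² = 208/4 = 52.
Check R: distance² to centre = 9 ≤ 52, so it lies inside.
All remaining points lie in this disk, and no smaller disk contains both endpoints, so this is the minimum enclosing circle.
r = √52 ≈ 7.21.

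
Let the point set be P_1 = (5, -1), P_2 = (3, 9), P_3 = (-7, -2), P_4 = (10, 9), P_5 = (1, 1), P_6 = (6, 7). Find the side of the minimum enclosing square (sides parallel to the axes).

The bounding box has width 17 and height 11.
An axis-aligned square enclosing the set must have side ≥ max(width, height).
So the minimum side is max(17, 11) = 17.

17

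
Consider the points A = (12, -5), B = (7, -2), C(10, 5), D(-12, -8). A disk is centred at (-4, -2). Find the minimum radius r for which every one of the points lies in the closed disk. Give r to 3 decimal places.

The required radius is the distance from (-4, -2) to the farthest point.
Squared distances: 265, 121, 245, 100.
Maximum is 265, attained at A.
r = √265 ≈ 16.279.

16.279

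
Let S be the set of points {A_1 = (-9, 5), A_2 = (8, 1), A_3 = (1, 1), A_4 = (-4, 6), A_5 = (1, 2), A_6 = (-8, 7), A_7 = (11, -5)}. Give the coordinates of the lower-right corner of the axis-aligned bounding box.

(11, -5)

x-range [-9, 11], y-range [-5, 7].
The lower-right corner is (11, -5).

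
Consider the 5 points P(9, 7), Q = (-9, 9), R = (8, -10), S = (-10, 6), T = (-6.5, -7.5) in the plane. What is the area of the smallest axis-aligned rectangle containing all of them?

x ranges over [-10, 9], width 19.
y ranges over [-10, 9], height 19.
Area = 19 × 19 = 361.

361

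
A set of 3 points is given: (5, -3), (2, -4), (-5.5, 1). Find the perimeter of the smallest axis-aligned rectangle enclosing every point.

Width = max x − min x = 5 − (-5.5) = 10.5.
Height = max y − min y = 1 − (-4) = 5.
Perimeter = 2(10.5 + 5) = 31.

31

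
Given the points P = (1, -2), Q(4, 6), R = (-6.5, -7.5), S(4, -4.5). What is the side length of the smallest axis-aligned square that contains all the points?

13.5

The bounding box has width 10.5 and height 13.5.
An axis-aligned square enclosing the set must have side ≥ max(width, height).
So the minimum side is max(10.5, 13.5) = 13.5.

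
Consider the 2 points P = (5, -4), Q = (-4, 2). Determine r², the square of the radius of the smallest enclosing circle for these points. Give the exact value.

29.25

The smallest circle enclosing two points has them as diameter endpoints.
Centre = midpoint = (0.5, -1); r² = |PQ|²/4 = 117/4 = 29.25.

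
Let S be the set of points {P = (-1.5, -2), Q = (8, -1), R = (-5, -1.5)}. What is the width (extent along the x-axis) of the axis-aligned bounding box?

max x = 8, min x = -5, so width = 13.

13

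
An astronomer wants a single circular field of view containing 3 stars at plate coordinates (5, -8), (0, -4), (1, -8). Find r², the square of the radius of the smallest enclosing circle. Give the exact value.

Call the three points A, B, C in the order given.
Side lengths²: AB² = 41, AC² = 16, BC² = 17.
Since AB² = 41 ≥ 17 + 16 = 33, the angle opposite AB is not acute, so the smallest enclosing circle has AB as diameter.
Centre = midpoint of AB = (2.5, -6), r² = 41/4 = 10.25.

10.25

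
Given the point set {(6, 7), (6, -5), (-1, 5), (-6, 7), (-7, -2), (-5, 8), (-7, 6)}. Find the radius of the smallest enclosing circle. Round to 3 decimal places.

The minimum enclosing circle of a finite set is fixed by two of the points (as a diameter) or three (as a circumcircle).
The minimum enclosing circle is determined by three boundary points: (6, -5), (-5, 8), (-7, 6).
Their circumcentre is (-1/24, 25/24) with r² = 21025/288.
The farthest remaining point (6, 7) is at distance² 20737/288 ≤ 21025/288.
r = √(21025/288) ≈ 8.544.

8.544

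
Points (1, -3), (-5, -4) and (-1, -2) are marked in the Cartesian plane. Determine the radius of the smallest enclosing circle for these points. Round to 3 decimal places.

3.041

Call the three points A, B, C in the order given.
Side lengths²: AB² = 37, AC² = 5, BC² = 20.
Since AB² = 37 ≥ 20 + 5 = 25, the angle opposite AB is not acute, so the smallest enclosing circle has AB as diameter.
Centre = midpoint of AB = (-2, -3.5), r² = 37/4 = 9.25.
r = √(9.25) ≈ 3.041.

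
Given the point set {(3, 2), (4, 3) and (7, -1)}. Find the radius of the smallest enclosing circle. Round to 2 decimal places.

Call the three points A, B, C in the order given.
Side lengths²: AB² = 2, AC² = 25, BC² = 25.
Since BC² = 25 < 25 + 2 = 27, the triangle is acute, so the smallest enclosing circle is the circumcircle.
Circumcentre = (73/14, 11/14), r² = 625/98.
r = √(625/98) ≈ 2.53.

2.53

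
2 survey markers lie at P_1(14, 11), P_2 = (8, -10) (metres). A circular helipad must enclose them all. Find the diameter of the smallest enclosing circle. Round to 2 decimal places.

21.84

The smallest circle enclosing two points has them as diameter endpoints.
Centre = midpoint = (11, 0.5); r² = |P_1P_2|²/4 = 477/4 = 119.25.
Diameter = 2r = 2√(119.25) ≈ 21.84.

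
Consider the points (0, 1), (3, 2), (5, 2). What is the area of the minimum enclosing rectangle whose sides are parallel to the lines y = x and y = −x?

In coordinates u = x + y, v = x − y the rectangle is axis-aligned; the map (x,y)→(u,v) scales areas by 2.
u-values: 1, 5, 7; range = 7 − 1 = 6.
v-values: -1, 1, 3; range = 3 − (-1) = 4.
Area = (6 × 4) / 2 = 12.

12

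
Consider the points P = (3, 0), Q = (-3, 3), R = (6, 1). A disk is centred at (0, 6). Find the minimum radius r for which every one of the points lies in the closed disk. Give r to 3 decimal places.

The required radius is the distance from (0, 6) to the farthest point.
Squared distances: 45, 18, 61.
Maximum is 61, attained at R.
r = √61 ≈ 7.810.

7.810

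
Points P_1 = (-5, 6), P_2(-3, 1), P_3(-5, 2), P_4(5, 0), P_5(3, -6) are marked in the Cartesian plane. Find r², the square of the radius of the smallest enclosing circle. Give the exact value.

The farthest pair is P_1–P_5 with squared distance 208. The circle on this segment as diameter has centre (-1, 0) and r² = 208/4 = 52.
Check P_2: distance² to centre = 5 ≤ 52, so it lies inside.
All remaining points lie in this disk, and no smaller disk contains both endpoints, so this is the minimum enclosing circle.

52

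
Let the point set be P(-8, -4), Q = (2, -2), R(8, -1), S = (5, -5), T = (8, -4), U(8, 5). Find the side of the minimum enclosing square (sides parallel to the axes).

16

The bounding box has width 16 and height 10.
An axis-aligned square enclosing the set must have side ≥ max(width, height).
So the minimum side is max(16, 10) = 16.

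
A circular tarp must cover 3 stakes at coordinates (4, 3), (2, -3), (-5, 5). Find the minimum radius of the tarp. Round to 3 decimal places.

5.343

Call the three points A, B, C in the order given.
Side lengths²: AB² = 40, AC² = 85, BC² = 113.
Since BC² = 113 < 85 + 40 = 125, the triangle is acute, so the smallest enclosing circle is the circumcircle.
Circumcentre = (-63/58, 79/58), r² = 48025/1682.
r = √(48025/1682) ≈ 5.343.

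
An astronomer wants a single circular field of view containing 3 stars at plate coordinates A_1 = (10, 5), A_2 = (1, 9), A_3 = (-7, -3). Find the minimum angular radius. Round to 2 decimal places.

Side lengths²: A_1A_2² = 97, A_1A_3² = 353, A_2A_3² = 208.
Since A_1A_3² = 353 ≥ 208 + 97 = 305, the angle opposite A_1A_3 is not acute, so the smallest enclosing circle has A_1A_3 as diameter.
Centre = midpoint of A_1A_3 = (1.5, 1), r² = 353/4 = 88.25.
r = √(88.25) ≈ 9.39.

9.39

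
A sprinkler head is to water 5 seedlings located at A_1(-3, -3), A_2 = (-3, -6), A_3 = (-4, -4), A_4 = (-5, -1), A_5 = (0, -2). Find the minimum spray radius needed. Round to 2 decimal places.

2.98

The minimum enclosing circle is determined by three boundary points: A_2, A_4, A_5.
Their circumcentre is (-129/46, -139/46) with r² = 9425/1058.
The farthest remaining point A_3 is at distance² 2525/1058 ≤ 9425/1058.
r = √(9425/1058) ≈ 2.98.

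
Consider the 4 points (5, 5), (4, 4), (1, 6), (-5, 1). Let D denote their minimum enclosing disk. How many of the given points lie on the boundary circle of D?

2

The minimum enclosing circle of a finite set is fixed by two of the points (as a diameter) or three (as a circumcircle).
The farthest pair is (5, 5)–(-5, 1) with squared distance 116. The circle on this segment as diameter has centre (0, 3) and r² = 116/4 = 29.
Check (4, 4): distance² to centre = 17 ≤ 29, so it lies inside.
All remaining points lie in this disk, and no smaller disk contains both endpoints, so this is the minimum enclosing circle.
The points at distance exactly r from the centre are (5, 5), (-5, 1) — 2 points.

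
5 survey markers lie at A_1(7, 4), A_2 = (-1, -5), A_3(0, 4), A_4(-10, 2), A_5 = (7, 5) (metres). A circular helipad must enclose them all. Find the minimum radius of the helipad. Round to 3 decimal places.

8.631

By Welzl's lemma the MEC is supported by two points (diametrically opposite) or three points (on a circumcircle).
The farthest pair is A_4–A_5 with squared distance 298. The circle on this segment as diameter has centre (-1.5, 3.5) and r² = 298/4 = 74.5.
Check A_1: distance² to centre = 72.5 ≤ 74.5, so it lies inside.
All remaining points lie in this disk, and no smaller disk contains both endpoints, so this is the minimum enclosing circle.
r = √(74.5) ≈ 8.631.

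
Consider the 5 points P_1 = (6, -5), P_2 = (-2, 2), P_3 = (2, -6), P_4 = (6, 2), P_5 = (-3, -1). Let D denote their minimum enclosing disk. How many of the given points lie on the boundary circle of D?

The minimum enclosing circle of a finite set is fixed by two of the points (as a diameter) or three (as a circumcircle).
The farthest pair is P_1–P_2 with squared distance 113. The circle on this segment as diameter has centre (2, -1.5) and r² = 113/4 = 28.25.
Check P_3: distance² to centre = 20.25 ≤ 28.25, so it lies inside.
All remaining points lie in this disk, and no smaller disk contains both endpoints, so this is the minimum enclosing circle.
The points at distance exactly r from the centre are P_1, P_2, P_4 — 3 points.

3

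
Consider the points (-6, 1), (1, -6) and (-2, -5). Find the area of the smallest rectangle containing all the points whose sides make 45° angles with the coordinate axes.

14

In coordinates u = x + y, v = x − y the rectangle is axis-aligned; the map (x,y)→(u,v) scales areas by 2.
u-values: -5, -5, -7; range = -5 − (-7) = 2.
v-values: -7, 7, 3; range = 7 − (-7) = 14.
Area = (2 × 14) / 2 = 14.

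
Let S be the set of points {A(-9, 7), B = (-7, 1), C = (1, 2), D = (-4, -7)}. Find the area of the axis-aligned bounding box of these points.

140

x ranges over [-9, 1], width 10.
y ranges over [-7, 7], height 14.
Area = 10 × 14 = 140.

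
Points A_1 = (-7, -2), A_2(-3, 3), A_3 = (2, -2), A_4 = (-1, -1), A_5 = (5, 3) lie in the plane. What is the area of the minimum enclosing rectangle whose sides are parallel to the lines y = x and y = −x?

In coordinates u = x + y, v = x − y the rectangle is axis-aligned; the map (x,y)→(u,v) scales areas by 2.
u-values: -9, 0, 0, -2, 8; range = 8 − (-9) = 17.
v-values: -5, -6, 4, 0, 2; range = 4 − (-6) = 10.
Area = (17 × 10) / 2 = 85.

85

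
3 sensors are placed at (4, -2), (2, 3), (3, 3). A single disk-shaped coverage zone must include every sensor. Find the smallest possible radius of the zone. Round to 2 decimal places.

Call the three points A, B, C in the order given.
Side lengths²: AB² = 29, AC² = 26, BC² = 1.
Since AB² = 29 ≥ 26 + 1 = 27, the angle opposite AB is not acute, so the smallest enclosing circle has AB as diameter.
Centre = midpoint of AB = (3, 0.5), r² = 29/4 = 7.25.
r = √(7.25) ≈ 2.69.

2.69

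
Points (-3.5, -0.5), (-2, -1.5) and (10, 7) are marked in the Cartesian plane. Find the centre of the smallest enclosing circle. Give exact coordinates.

Call the three points A, B, C in the order given.
Side lengths²: AB² = 3.25, AC² = 238.5, BC² = 216.25.
Since AC² = 238.5 ≥ 216.25 + 3.25 = 219.5, the angle opposite AC is not acute, so the smallest enclosing circle has AC as diameter.
Centre = midpoint of AC = (3.25, 3.25), r² = 238.5/4 = 59.625.
Centre = (3.25, 3.25).

(3.25, 3.25)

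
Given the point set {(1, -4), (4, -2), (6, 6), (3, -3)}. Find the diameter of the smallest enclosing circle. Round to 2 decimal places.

11.18

By Welzl's lemma the MEC is supported by two points (diametrically opposite) or three points (on a circumcircle).
The farthest pair is (1, -4)–(6, 6) with squared distance 125. The circle on this segment as diameter has centre (3.5, 1) and r² = 125/4 = 31.25.
Check (4, -2): distance² to centre = 9.25 ≤ 31.25, so it lies inside.
All remaining points lie in this disk, and no smaller disk contains both endpoints, so this is the minimum enclosing circle.
Diameter = 2r = 2√(31.25) ≈ 11.18.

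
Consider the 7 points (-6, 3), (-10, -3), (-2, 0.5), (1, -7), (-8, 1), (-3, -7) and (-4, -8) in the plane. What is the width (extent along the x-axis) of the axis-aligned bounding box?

max x = 1, min x = -10, so width = 11.

11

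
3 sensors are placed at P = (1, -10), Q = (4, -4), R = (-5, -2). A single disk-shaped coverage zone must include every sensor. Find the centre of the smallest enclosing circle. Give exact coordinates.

(-1, -5.25)

Side lengths²: PQ² = 45, PR² = 100, QR² = 85.
Since PR² = 100 < 85 + 45 = 130, the triangle is acute, so the smallest enclosing circle is the circumcircle.
Circumcentre = (-1, -5.25), r² = 26.5625.
Centre = (-1, -5.25).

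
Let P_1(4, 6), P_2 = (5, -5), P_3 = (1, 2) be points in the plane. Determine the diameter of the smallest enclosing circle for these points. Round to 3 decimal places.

Side lengths²: P_1P_2² = 122, P_1P_3² = 25, P_2P_3² = 65.
Since P_1P_2² = 122 ≥ 65 + 25 = 90, the angle opposite P_1P_2 is not acute, so the smallest enclosing circle has P_1P_2 as diameter.
Centre = midpoint of P_1P_2 = (4.5, 0.5), r² = 122/4 = 30.5.
Diameter = 2r = 2√(30.5) ≈ 11.045.

11.045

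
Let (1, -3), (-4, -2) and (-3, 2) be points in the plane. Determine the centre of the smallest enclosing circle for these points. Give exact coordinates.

(-47/42, -25/42)

Call the three points A, B, C in the order given.
Side lengths²: AB² = 26, AC² = 41, BC² = 17.
Since AC² = 41 < 26 + 17 = 43, the triangle is acute, so the smallest enclosing circle is the circumcircle.
Circumcentre = (-47/42, -25/42), r² = 9061/882.
Centre = (-47/42, -25/42).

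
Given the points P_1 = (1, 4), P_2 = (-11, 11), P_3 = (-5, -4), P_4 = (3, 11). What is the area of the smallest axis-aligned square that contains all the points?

225

The bounding box has width 14 and height 15.
An axis-aligned square enclosing the set must have side ≥ max(width, height).
So the minimum side is max(14, 15) = 15.
Area = 15² = 225.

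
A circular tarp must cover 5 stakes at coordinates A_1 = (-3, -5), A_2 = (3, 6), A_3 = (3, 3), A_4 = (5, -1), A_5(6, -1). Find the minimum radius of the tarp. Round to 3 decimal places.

6.265

The farthest pair is A_1–A_2 with squared distance 157. The circle on this segment as diameter has centre (0, 0.5) and r² = 157/4 = 39.25.
Check A_3: distance² to centre = 15.25 ≤ 39.25, so it lies inside.
All remaining points lie in this disk, and no smaller disk contains both endpoints, so this is the minimum enclosing circle.
r = √(39.25) ≈ 6.265.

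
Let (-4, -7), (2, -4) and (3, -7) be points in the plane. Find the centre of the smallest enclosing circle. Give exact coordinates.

(-0.5, -6.5)

Call the three points A, B, C in the order given.
Side lengths²: AB² = 45, AC² = 49, BC² = 10.
Since AC² = 49 < 45 + 10 = 55, the triangle is acute, so the smallest enclosing circle is the circumcircle.
Circumcentre = (-0.5, -6.5), r² = 12.5.
Centre = (-0.5, -6.5).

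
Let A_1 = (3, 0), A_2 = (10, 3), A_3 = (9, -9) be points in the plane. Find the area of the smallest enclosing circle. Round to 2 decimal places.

117.79

Side lengths²: A_1A_2² = 58, A_1A_3² = 117, A_2A_3² = 145.
Since A_2A_3² = 145 < 117 + 58 = 175, the triangle is acute, so the smallest enclosing circle is the circumcircle.
Circumcentre = (151/18, -157/54), r² = 54665/1458.
Area = π·r² = π·54665/1458 ≈ 117.79.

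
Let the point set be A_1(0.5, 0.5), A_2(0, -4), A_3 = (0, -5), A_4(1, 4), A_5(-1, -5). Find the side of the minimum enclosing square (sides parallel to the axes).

The bounding box has width 2 and height 9.
An axis-aligned square enclosing the set must have side ≥ max(width, height).
So the minimum side is max(2, 9) = 9.

9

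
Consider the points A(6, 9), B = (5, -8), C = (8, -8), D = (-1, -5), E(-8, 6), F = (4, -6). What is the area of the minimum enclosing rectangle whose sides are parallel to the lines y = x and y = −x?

In coordinates u = x + y, v = x − y the rectangle is axis-aligned; the map (x,y)→(u,v) scales areas by 2.
u-values: 15, -3, 0, -6, -2, -2; range = 15 − (-6) = 21.
v-values: -3, 13, 16, 4, -14, 10; range = 16 − (-14) = 30.
Area = (21 × 30) / 2 = 315.

315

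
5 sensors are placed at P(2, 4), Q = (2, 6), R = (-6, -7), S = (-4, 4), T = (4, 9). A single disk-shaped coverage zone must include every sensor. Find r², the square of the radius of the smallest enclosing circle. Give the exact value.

89

The farthest pair is R–T with squared distance 356. The circle on this segment as diameter has centre (-1, 1) and r² = 356/4 = 89.
Check P: distance² to centre = 18 ≤ 89, so it lies inside.
All remaining points lie in this disk, and no smaller disk contains both endpoints, so this is the minimum enclosing circle.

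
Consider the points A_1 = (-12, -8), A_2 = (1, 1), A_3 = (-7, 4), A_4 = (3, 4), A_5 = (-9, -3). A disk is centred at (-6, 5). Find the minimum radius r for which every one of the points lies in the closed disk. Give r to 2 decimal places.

14.32

The required radius is the distance from (-6, 5) to the farthest point.
Squared distances: 205, 65, 2, 82, 73.
Maximum is 205, attained at A_1.
r = √205 ≈ 14.32.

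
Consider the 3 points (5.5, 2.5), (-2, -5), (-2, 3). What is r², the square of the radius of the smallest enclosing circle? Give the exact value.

28.25

Call the three points A, B, C in the order given.
Side lengths²: AB² = 112.5, AC² = 56.5, BC² = 64.
Since AB² = 112.5 < 64 + 56.5 = 120.5, the triangle is acute, so the smallest enclosing circle is the circumcircle.
Circumcentre = (1.5, -1), r² = 28.25.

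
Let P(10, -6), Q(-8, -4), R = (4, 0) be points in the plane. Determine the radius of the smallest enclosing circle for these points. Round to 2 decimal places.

9.06

Side lengths²: PQ² = 328, PR² = 72, QR² = 160.
Since PQ² = 328 ≥ 160 + 72 = 232, the angle opposite PQ is not acute, so the smallest enclosing circle has PQ as diameter.
Centre = midpoint of PQ = (1, -5), r² = 328/4 = 82.
r = √82 ≈ 9.06.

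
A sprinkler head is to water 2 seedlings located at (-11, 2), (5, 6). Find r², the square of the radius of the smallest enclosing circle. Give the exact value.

68

The smallest circle enclosing two points has them as diameter endpoints.
Centre = midpoint = (-3, 4); r² = |(-11, 2)−(5, 6)|²/4 = 272/4 = 68.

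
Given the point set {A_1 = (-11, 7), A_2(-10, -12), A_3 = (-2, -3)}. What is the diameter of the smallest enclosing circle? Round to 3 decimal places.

Side lengths²: A_1A_2² = 362, A_1A_3² = 181, A_2A_3² = 145.
Since A_1A_2² = 362 ≥ 181 + 145 = 326, the angle opposite A_1A_2 is not acute, so the smallest enclosing circle has A_1A_2 as diameter.
Centre = midpoint of A_1A_2 = (-10.5, -2.5), r² = 362/4 = 90.5.
Diameter = 2r = 2√(90.5) ≈ 19.026.

19.026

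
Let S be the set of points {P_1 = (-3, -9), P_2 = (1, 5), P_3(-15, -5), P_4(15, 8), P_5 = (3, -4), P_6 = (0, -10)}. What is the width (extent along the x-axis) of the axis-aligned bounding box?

30

max x = 15, min x = -15, so width = 30.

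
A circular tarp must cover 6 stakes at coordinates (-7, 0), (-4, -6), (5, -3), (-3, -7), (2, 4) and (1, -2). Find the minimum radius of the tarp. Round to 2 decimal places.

6.19

A smallest enclosing disk is always determined by at most three of the input points on its boundary.
The minimum enclosing circle is determined by three boundary points: (-7, 0), (5, -3), (2, 4).
Their circumcentre is (-0.98, -1.42) with r² = 38.2568.
The farthest remaining point (-3, -7) is at distance² 35.2168 ≤ 38.2568.
r = √(38.2568) ≈ 6.19.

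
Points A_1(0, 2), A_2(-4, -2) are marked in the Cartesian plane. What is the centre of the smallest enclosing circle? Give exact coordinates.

(-2, 0)

The smallest circle enclosing two points has them as diameter endpoints.
Centre = midpoint = (-2, 0); r² = |A_1A_2|²/4 = 32/4 = 8.
Centre = (-2, 0).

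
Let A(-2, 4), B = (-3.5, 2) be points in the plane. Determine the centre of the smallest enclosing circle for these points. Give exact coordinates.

(-2.75, 3)

The smallest circle enclosing two points has them as diameter endpoints.
Centre = midpoint = (-2.75, 3); r² = |AB|²/4 = 6.25/4 = 1.5625.
Centre = (-2.75, 3).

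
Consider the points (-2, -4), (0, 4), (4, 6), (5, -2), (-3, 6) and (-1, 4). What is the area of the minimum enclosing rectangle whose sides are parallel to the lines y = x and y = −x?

In coordinates u = x + y, v = x − y the rectangle is axis-aligned; the map (x,y)→(u,v) scales areas by 2.
u-values: -6, 4, 10, 3, 3, 3; range = 10 − (-6) = 16.
v-values: 2, -4, -2, 7, -9, -5; range = 7 − (-9) = 16.
Area = (16 × 16) / 2 = 128.

128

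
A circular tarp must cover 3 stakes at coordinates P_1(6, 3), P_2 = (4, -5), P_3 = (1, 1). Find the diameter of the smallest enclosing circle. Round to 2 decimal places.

Side lengths²: P_1P_2² = 68, P_1P_3² = 29, P_2P_3² = 45.
Since P_1P_2² = 68 < 45 + 29 = 74, the triangle is acute, so the smallest enclosing circle is the circumcircle.
Circumcentre = (14/3, -11/12), r² = 2465/144.
Diameter = 2r = 2√(2465/144) ≈ 8.27.

8.27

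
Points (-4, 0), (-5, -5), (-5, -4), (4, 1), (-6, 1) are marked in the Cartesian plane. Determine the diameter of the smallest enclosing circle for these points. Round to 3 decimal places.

10.966

A smallest enclosing disk is always determined by at most three of the input points on its boundary.
The minimum enclosing circle is determined by three boundary points: (-5, -5), (4, 1), (-6, 1).
Their circumcentre is (-1, -1.25) with r² = 30.0625.
The farthest remaining point (-5, -4) is at distance² 23.5625 ≤ 30.0625.
Diameter = 2r = 2√(30.0625) ≈ 10.966.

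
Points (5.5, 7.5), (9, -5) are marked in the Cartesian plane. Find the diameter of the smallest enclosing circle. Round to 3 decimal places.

12.981

The smallest circle enclosing two points has them as diameter endpoints.
Centre = midpoint = (7.25, 1.25); r² = |(5.5, 7.5)−(9, -5)|²/4 = 168.5/4 = 42.125.
Diameter = 2r = 2√(42.125) ≈ 12.981.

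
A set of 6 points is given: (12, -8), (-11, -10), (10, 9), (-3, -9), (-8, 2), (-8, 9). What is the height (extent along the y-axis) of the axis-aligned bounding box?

19

max y = 9, min y = -10, so height = 19.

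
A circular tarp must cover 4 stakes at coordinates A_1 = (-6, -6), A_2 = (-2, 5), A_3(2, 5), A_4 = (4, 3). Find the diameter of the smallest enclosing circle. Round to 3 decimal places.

By Welzl's lemma the MEC is supported by two points (diametrically opposite) or three points (on a circumcircle).
The minimum enclosing circle is determined by three boundary points: A_1, A_3, A_4.
Their circumcentre is (-65/38, -27/38) with r² = 33485/722.
The farthest remaining point A_2 is at distance² 23605/722 ≤ 33485/722.
Diameter = 2r = 2√(33485/722) ≈ 13.620.

13.620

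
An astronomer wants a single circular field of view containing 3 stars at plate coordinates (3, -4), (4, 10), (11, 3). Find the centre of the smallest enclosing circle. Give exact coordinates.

Call the three points A, B, C in the order given.
Side lengths²: AB² = 197, AC² = 113, BC² = 98.
Since AB² = 197 < 113 + 98 = 211, the triangle is acute, so the smallest enclosing circle is the circumcircle.
Circumcentre = (119/30, 89/30), r² = 22261/450.
Centre = (119/30, 89/30).

(119/30, 89/30)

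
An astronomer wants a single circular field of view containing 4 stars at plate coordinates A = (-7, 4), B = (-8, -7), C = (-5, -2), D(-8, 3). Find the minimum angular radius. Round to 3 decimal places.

5.523

A smallest enclosing disk is always determined by at most three of the input points on its boundary.
The farthest pair is A–B with squared distance 122. The circle on this segment as diameter has centre (-7.5, -1.5) and r² = 122/4 = 30.5.
Check C: distance² to centre = 6.5 ≤ 30.5, so it lies inside.
All remaining points lie in this disk, and no smaller disk contains both endpoints, so this is the minimum enclosing circle.
r = √(30.5) ≈ 5.523.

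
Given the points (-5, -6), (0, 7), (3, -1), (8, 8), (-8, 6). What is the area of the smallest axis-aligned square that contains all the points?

The bounding box has width 16 and height 14.
An axis-aligned square enclosing the set must have side ≥ max(width, height).
So the minimum side is max(16, 14) = 16.
Area = 16² = 256.

256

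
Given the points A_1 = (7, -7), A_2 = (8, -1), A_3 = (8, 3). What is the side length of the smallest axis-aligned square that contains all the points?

10

The bounding box has width 1 and height 10.
An axis-aligned square enclosing the set must have side ≥ max(width, height).
So the minimum side is max(1, 10) = 10.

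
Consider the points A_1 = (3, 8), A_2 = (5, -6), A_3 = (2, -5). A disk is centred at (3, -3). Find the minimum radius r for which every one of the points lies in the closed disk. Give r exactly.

The required radius is the distance from (3, -3) to the farthest point.
Squared distances: 121, 13, 5.
Maximum is 121, attained at A_1.
r = √121 = 11.

11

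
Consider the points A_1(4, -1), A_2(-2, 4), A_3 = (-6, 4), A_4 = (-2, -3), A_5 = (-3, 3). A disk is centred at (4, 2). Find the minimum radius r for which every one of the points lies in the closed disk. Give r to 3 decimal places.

10.198

The required radius is the distance from (4, 2) to the farthest point.
Squared distances: 9, 40, 104, 61, 50.
Maximum is 104, attained at A_3.
r = √104 ≈ 10.198.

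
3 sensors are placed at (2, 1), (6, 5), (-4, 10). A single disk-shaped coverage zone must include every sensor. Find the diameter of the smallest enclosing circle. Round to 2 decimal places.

Call the three points A, B, C in the order given.
Side lengths²: AB² = 32, AC² = 117, BC² = 125.
Since BC² = 125 < 117 + 32 = 149, the triangle is acute, so the smallest enclosing circle is the circumcircle.
Circumcentre = (0.5, 6.5), r² = 32.5.
Diameter = 2r = 2√(32.5) ≈ 11.40.

11.40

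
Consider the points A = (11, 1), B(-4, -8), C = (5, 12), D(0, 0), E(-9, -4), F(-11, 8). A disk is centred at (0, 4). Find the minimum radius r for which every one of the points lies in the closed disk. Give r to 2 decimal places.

12.65

The required radius is the distance from (0, 4) to the farthest point.
Squared distances: 130, 160, 89, 16, 145, 137.
Maximum is 160, attained at B.
r = √160 ≈ 12.65.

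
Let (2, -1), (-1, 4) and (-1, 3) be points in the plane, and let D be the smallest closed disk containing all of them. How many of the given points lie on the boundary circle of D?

2

Call the three points A, B, C in the order given.
Side lengths²: AB² = 34, AC² = 25, BC² = 1.
Since AB² = 34 ≥ 25 + 1 = 26, the angle opposite AB is not acute, so the smallest enclosing circle has AB as diameter.
Centre = midpoint of AB = (0.5, 1.5), r² = 34/4 = 8.5.
The points at distance exactly r from the centre are (2, -1), (-1, 4) — 2 points.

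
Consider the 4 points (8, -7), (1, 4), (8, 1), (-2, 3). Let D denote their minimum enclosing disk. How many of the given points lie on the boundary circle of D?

By Welzl's lemma the MEC is supported by two points (diametrically opposite) or three points (on a circumcircle).
The farthest pair is (8, -7)–(-2, 3) with squared distance 200. The circle on this segment as diameter has centre (3, -2) and r² = 200/4 = 50.
Check (1, 4): distance² to centre = 40 ≤ 50, so it lies inside.
All remaining points lie in this disk, and no smaller disk contains both endpoints, so this is the minimum enclosing circle.
The points at distance exactly r from the centre are (8, -7), (-2, 3) — 2 points.

2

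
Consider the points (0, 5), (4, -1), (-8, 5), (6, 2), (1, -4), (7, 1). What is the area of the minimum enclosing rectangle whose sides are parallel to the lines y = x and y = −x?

104.5

In coordinates u = x + y, v = x − y the rectangle is axis-aligned; the map (x,y)→(u,v) scales areas by 2.
u-values: 5, 3, -3, 8, -3, 8; range = 8 − (-3) = 11.
v-values: -5, 5, -13, 4, 5, 6; range = 6 − (-13) = 19.
Area = (11 × 19) / 2 = 104.5.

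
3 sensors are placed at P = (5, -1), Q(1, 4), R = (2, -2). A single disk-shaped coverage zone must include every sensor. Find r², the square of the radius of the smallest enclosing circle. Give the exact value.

7585/722

Side lengths²: PQ² = 41, PR² = 10, QR² = 37.
Since PQ² = 41 < 37 + 10 = 47, the triangle is acute, so the smallest enclosing circle is the circumcircle.
Circumcentre = (99/38, 45/38), r² = 7585/722.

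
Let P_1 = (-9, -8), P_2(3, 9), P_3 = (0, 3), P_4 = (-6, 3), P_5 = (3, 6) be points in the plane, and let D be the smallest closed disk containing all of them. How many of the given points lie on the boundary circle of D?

By Welzl's lemma the MEC is supported by two points (diametrically opposite) or three points (on a circumcircle).
The farthest pair is P_1–P_2 with squared distance 433. The circle on this segment as diameter has centre (-3, 0.5) and r² = 433/4 = 108.25.
Check P_3: distance² to centre = 15.25 ≤ 108.25, so it lies inside.
All remaining points lie in this disk, and no smaller disk contains both endpoints, so this is the minimum enclosing circle.
The points at distance exactly r from the centre are P_1, P_2 — 2 points.

2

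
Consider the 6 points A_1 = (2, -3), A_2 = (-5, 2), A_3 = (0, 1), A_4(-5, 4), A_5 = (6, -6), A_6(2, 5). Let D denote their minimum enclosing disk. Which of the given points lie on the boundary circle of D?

The farthest pair is A_4–A_5 with squared distance 221. The circle on this segment as diameter has centre (0.5, -1) and r² = 221/4 = 55.25.
Check A_1: distance² to centre = 6.25 ≤ 55.25, so it lies inside.
All remaining points lie in this disk, and no smaller disk contains both endpoints, so this is the minimum enclosing circle.
The points at distance exactly r from the centre are A_4, A_5 — 2 points.

A_4, A_5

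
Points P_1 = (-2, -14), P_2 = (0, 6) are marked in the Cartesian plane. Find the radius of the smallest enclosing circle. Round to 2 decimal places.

10.05

The smallest circle enclosing two points has them as diameter endpoints.
Centre = midpoint = (-1, -4); r² = |P_1P_2|²/4 = 404/4 = 101.
r = √101 ≈ 10.05.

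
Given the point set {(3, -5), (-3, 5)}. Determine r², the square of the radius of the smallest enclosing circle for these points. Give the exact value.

The smallest circle enclosing two points has them as diameter endpoints.
Centre = midpoint = (0, 0); r² = |(3, -5)−(-3, 5)|²/4 = 136/4 = 34.

34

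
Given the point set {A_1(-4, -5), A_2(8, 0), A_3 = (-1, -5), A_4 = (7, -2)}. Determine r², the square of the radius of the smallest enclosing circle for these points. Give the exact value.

42.25

A smallest enclosing disk is always determined by at most three of the input points on its boundary.
The farthest pair is A_1–A_2 with squared distance 169. The circle on this segment as diameter has centre (2, -2.5) and r² = 169/4 = 42.25.
Check A_3: distance² to centre = 15.25 ≤ 42.25, so it lies inside.
All remaining points lie in this disk, and no smaller disk contains both endpoints, so this is the minimum enclosing circle.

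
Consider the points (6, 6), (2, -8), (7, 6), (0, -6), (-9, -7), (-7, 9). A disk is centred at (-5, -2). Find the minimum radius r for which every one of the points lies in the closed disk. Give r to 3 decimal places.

The required radius is the distance from (-5, -2) to the farthest point.
Squared distances: 185, 85, 208, 41, 41, 125.
Maximum is 208, attained at (7, 6).
r = √208 ≈ 14.422.

14.422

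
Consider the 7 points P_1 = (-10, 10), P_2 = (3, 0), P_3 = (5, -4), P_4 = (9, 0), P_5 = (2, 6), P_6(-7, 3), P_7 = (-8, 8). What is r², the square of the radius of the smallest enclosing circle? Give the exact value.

115.25

The farthest pair is P_1–P_4 with squared distance 461. The circle on this segment as diameter has centre (-0.5, 5) and r² = 461/4 = 115.25.
Check P_2: distance² to centre = 37.25 ≤ 115.25, so it lies inside.
All remaining points lie in this disk, and no smaller disk contains both endpoints, so this is the minimum enclosing circle.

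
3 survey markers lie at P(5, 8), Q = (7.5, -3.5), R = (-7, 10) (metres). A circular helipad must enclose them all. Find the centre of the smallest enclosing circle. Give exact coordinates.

(0.25, 3.25)

Side lengths²: PQ² = 138.5, PR² = 148, QR² = 392.5.
Since QR² = 392.5 ≥ 148 + 138.5 = 286.5, the angle opposite QR is not acute, so the smallest enclosing circle has QR as diameter.
Centre = midpoint of QR = (0.25, 3.25), r² = 392.5/4 = 98.125.
Centre = (0.25, 3.25).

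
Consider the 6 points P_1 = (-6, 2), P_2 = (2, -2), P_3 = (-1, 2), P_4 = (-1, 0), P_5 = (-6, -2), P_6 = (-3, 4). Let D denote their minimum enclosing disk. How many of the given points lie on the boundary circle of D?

3

A smallest enclosing disk is always determined by at most three of the input points on its boundary.
The farthest pair is P_1–P_2 with squared distance 80. The circle on this segment as diameter has centre (-2, 0) and r² = 80/4 = 20.
Check P_3: distance² to centre = 5 ≤ 20, so it lies inside.
All remaining points lie in this disk, and no smaller disk contains both endpoints, so this is the minimum enclosing circle.
The points at distance exactly r from the centre are P_1, P_2, P_5 — 3 points.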